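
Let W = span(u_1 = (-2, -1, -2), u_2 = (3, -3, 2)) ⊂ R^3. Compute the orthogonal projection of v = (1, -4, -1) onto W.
proj_W(v) = (77/149, -614/149, -68/149)

Set up U = [u_1 | ... | u_2] ∈ R^(3×2). The projector onto W = col(U) is P = U (U^T U)^(-1) U^T.
Compute U^T U =
  [9, -7]
  [-7, 22],
and U^T v = (4, 13).
Solve U^T U · c = U^T v for the coefficients: c = (179/149, 145/149). The projection is proj_W(v) = U c.
Check: (v - proj_W(v)) · u_1 = 0  (should be 0).
Check: (v - proj_W(v)) · u_2 = 0  (should be 0).
Result: proj_W(v) = (77/149, -614/149, -68/149).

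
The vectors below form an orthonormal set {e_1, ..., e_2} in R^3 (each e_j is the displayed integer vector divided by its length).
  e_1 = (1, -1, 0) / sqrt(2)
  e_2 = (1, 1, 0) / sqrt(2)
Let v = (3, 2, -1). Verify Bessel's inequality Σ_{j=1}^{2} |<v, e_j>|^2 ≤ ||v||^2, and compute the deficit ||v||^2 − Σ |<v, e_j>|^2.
Σ |<v, e_j>|^2 = 13; ||v||^2 = 14; deficit = 1

Write each e_j = u_j / sqrt(<u_j, u_j>) where u_j is the displayed integer vector. Then <v, e_j> = <v, u_j> / sqrt(<u_j, u_j>), so |<v, e_j>|^2 = <v, u_j>^2 / <u_j, u_j>.
Coefficients: <v, e_1> = 1/sqrt(2), <v, e_2> = 5/sqrt(2).
Square and sum: Σ |<v, e_j>|^2 = 13.
Compute ||v||^2 = v·v = 14.
Deficit = 14 − 13 = 1 ≥ 0, confirming Bessel's inequality. (The deficit equals ||v − Σ <v,e_j> e_j||^2, the squared distance from v to span{e_j}.)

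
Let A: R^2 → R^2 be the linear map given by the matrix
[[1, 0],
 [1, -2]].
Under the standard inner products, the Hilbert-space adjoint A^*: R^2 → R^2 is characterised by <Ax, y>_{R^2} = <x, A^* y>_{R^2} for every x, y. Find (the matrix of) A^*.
A^* = A^T =
[[1, 1],
 [0, -2]]

For real matrices with standard dot products, the defining identity <Ax, y> = <x, A^* y> gives (Ax)^T y = x^T (A^*) y, i.e. x^T A^T y = x^T (A^*) y. Since this holds for all x, y, we must have A^* = A^T. Therefore
A^* =
[[1, 1],
 [0, -2]].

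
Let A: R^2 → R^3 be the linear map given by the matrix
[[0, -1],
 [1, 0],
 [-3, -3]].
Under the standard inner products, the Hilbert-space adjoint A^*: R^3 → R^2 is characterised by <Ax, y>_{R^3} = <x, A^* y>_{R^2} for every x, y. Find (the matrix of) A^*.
A^* = A^T =
[[0, 1, -3],
 [-1, 0, -3]]

For real matrices with standard dot products, the defining identity <Ax, y> = <x, A^* y> gives (Ax)^T y = x^T (A^*) y, i.e. x^T A^T y = x^T (A^*) y. Since this holds for all x, y, we must have A^* = A^T. Therefore
A^* =
[[0, 1, -3],
 [-1, 0, -3]].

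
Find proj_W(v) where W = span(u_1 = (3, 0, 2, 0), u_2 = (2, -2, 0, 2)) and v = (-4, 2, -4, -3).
proj_W(v) = (-26/5, 19/10, -11/5, -19/10)

Set up U = [u_1 | ... | u_2] ∈ R^(4×2). The projector onto W = col(U) is P = U (U^T U)^(-1) U^T.
Compute U^T U =
  [13, 6]
  [6, 12],
and U^T v = (-20, -18).
Solve U^T U · c = U^T v for the coefficients: c = (-11/10, -19/20). The projection is proj_W(v) = U c.
Check: (v - proj_W(v)) · u_1 = 0  (should be 0).
Check: (v - proj_W(v)) · u_2 = 0  (should be 0).
Result: proj_W(v) = (-26/5, 19/10, -11/5, -19/10).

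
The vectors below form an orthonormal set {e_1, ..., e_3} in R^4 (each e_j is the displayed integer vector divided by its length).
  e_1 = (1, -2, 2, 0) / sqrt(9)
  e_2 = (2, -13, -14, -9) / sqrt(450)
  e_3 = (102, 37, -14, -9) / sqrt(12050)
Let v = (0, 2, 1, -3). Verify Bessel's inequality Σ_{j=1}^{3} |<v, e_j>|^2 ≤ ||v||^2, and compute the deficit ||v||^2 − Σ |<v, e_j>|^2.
Σ |<v, e_j>|^2 = 349/241; ||v||^2 = 14; deficit = 3025/241

Write each e_j = u_j / sqrt(<u_j, u_j>) where u_j is the displayed integer vector. Then <v, e_j> = <v, u_j> / sqrt(<u_j, u_j>), so |<v, e_j>|^2 = <v, u_j>^2 / <u_j, u_j>.
Coefficients: <v, e_1> = -2/sqrt(9), <v, e_2> = -13/sqrt(450), <v, e_3> = 87/sqrt(12050).
Square and sum: Σ |<v, e_j>|^2 = 349/241.
Compute ||v||^2 = v·v = 14.
Deficit = 14 − 349/241 = 3025/241 ≥ 0, confirming Bessel's inequality. (The deficit equals ||v − Σ <v,e_j> e_j||^2, the squared distance from v to span{e_j}.)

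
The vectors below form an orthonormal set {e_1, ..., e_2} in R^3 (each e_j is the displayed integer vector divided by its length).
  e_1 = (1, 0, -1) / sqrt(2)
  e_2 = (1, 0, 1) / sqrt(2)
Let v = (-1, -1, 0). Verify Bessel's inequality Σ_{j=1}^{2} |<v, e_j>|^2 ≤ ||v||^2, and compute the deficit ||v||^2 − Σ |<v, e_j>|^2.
Σ |<v, e_j>|^2 = 1; ||v||^2 = 2; deficit = 1

Write each e_j = u_j / sqrt(<u_j, u_j>) where u_j is the displayed integer vector. Then <v, e_j> = <v, u_j> / sqrt(<u_j, u_j>), so |<v, e_j>|^2 = <v, u_j>^2 / <u_j, u_j>.
Coefficients: <v, e_1> = -1/sqrt(2), <v, e_2> = -1/sqrt(2).
Square and sum: Σ |<v, e_j>|^2 = 1.
Compute ||v||^2 = v·v = 2.
Deficit = 2 − 1 = 1 ≥ 0, confirming Bessel's inequality. (The deficit equals ||v − Σ <v,e_j> e_j||^2, the squared distance from v to span{e_j}.)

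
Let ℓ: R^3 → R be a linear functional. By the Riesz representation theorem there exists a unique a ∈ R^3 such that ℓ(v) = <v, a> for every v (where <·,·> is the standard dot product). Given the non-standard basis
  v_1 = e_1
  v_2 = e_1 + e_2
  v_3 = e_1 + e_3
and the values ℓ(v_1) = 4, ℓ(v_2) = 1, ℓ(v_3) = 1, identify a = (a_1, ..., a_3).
a = (4, -3, -3)

Write a = (a_1, ..., a_3) in the standard basis. For each basis vector v_i, ℓ(v_i) = <v_i, a> is a linear equation in the a_j's. Collect the n equations into a matrix system V a = ℓ, where row i of V is v_i (expressed in the standard basis). Since V is invertible (lower-triangular with 1s on the diagonal, up to permutation), solve by back-substitution:
  V =
[[1, 0, 0],
 [1, 1, 0],
 [1, 0, 1]]
  V a = (4, 1, 1)
Solving gives a = (4, -3, -3).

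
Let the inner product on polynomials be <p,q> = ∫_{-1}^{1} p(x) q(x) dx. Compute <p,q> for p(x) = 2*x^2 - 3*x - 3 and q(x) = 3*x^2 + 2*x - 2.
<p,q> = 26/15

Expand the product: p(x)·q(x) = 6*x^4 - 5*x^3 - 19*x^2 + 6.
∫_{-1}^{1} of each monomial x^k gives [2/(k+1) if k even, 0 if k odd]. Integrating term-by-term (or equivalently evaluating the antiderivative F(x) = 6*x^5/5 - 5*x^4/4 - 19*x^3/3 + 6*x at the endpoints):
  F(1) − F(−1) = -23/60 − (-127/60) = 26/15.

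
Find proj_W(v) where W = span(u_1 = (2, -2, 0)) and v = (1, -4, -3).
proj_W(v) = (5/2, -5/2, 0)

Set up U = [u_1 | ... | u_1] ∈ R^(3×1). The projector onto W = col(U) is P = U (U^T U)^(-1) U^T.
Compute U^T U =
  [8],
and U^T v = (10).
Solve U^T U · c = U^T v for the coefficients: c = (5/4). The projection is proj_W(v) = U c.
Check: (v - proj_W(v)) · u_1 = 0  (should be 0).
Result: proj_W(v) = (5/2, -5/2, 0).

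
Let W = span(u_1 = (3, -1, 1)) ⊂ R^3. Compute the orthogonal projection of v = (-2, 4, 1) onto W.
proj_W(v) = (-27/11, 9/11, -9/11)

Set up U = [u_1 | ... | u_1] ∈ R^(3×1). The projector onto W = col(U) is P = U (U^T U)^(-1) U^T.
Compute U^T U =
  [11],
and U^T v = (-9).
Solve U^T U · c = U^T v for the coefficients: c = (-9/11). The projection is proj_W(v) = U c.
Check: (v - proj_W(v)) · u_1 = 0  (should be 0).
Result: proj_W(v) = (-27/11, 9/11, -9/11).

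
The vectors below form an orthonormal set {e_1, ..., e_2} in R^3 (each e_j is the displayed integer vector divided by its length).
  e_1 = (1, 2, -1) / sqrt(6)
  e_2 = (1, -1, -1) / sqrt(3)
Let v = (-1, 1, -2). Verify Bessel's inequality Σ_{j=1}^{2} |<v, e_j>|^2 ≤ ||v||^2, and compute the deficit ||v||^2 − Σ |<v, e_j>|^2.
Σ |<v, e_j>|^2 = 3/2; ||v||^2 = 6; deficit = 9/2

Write each e_j = u_j / sqrt(<u_j, u_j>) where u_j is the displayed integer vector. Then <v, e_j> = <v, u_j> / sqrt(<u_j, u_j>), so |<v, e_j>|^2 = <v, u_j>^2 / <u_j, u_j>.
Coefficients: <v, e_1> = 3/sqrt(6), <v, e_2> = 0/sqrt(3).
Square and sum: Σ |<v, e_j>|^2 = 3/2.
Compute ||v||^2 = v·v = 6.
Deficit = 6 − 3/2 = 9/2 ≥ 0, confirming Bessel's inequality. (The deficit equals ||v − Σ <v,e_j> e_j||^2, the squared distance from v to span{e_j}.)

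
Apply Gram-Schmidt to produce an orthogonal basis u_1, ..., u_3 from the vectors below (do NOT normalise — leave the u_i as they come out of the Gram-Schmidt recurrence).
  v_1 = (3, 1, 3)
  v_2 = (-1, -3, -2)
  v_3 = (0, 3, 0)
Orthogonal basis:
  u_1 = (3, 1, 3)
  u_2 = (17/19, -45/19, -2/19)
  u_3 = (63/122, 27/122, -36/61)

Apply the Gram-Schmidt recurrence
  u_1 = v_1
  u_i = v_i − Σ_{j<i} ((v_i · u_j) / (u_j · u_j)) · u_j.

Step by step this gives:
  u_1 = (3, 1, 3)
  u_2 = (17/19, -45/19, -2/19)
  u_3 = (63/122, 27/122, -36/61)

Orthogonality check:
  u_2 · u_1 = 0 (should be 0)
  u_3 · u_1 = 0 (should be 0)
  u_3 · u_2 = 0 (should be 0)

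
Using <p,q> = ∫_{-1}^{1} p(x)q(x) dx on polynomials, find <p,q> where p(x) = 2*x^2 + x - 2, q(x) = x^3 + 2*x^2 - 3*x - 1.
<p,q> = 0

Expand the product: p(x)·q(x) = 2*x^5 + 5*x^4 - 6*x^3 - 9*x^2 + 5*x + 2.
∫_{-1}^{1} of each monomial x^k gives [2/(k+1) if k even, 0 if k odd]. Integrating term-by-term (or equivalently evaluating the antiderivative F(x) = x^6/3 + x^5 - 3*x^4/2 - 3*x^3 + 5*x^2/2 + 2*x at the endpoints):
  F(1) − F(−1) = 4/3 − (4/3) = 0.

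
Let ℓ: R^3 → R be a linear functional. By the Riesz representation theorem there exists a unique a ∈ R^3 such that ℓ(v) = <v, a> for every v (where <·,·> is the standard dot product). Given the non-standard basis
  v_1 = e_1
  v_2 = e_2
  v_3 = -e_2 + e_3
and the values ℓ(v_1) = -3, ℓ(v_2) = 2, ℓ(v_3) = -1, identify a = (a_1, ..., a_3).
a = (-3, 2, 1)

Write a = (a_1, ..., a_3) in the standard basis. For each basis vector v_i, ℓ(v_i) = <v_i, a> is a linear equation in the a_j's. Collect the n equations into a matrix system V a = ℓ, where row i of V is v_i (expressed in the standard basis). Since V is invertible (lower-triangular with 1s on the diagonal, up to permutation), solve by back-substitution:
  V =
[[1, 0, 0],
 [0, 1, 0],
 [0, -1, 1]]
  V a = (-3, 2, -1)
Solving gives a = (-3, 2, 1).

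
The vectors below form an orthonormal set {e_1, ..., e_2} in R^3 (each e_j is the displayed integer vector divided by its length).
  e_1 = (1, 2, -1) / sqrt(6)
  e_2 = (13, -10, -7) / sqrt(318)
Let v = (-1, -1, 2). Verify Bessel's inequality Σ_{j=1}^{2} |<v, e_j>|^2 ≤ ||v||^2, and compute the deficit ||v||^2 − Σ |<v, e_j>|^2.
Σ |<v, e_j>|^2 = 269/53; ||v||^2 = 6; deficit = 49/53

Write each e_j = u_j / sqrt(<u_j, u_j>) where u_j is the displayed integer vector. Then <v, e_j> = <v, u_j> / sqrt(<u_j, u_j>), so |<v, e_j>|^2 = <v, u_j>^2 / <u_j, u_j>.
Coefficients: <v, e_1> = -5/sqrt(6), <v, e_2> = -17/sqrt(318).
Square and sum: Σ |<v, e_j>|^2 = 269/53.
Compute ||v||^2 = v·v = 6.
Deficit = 6 − 269/53 = 49/53 ≥ 0, confirming Bessel's inequality. (The deficit equals ||v − Σ <v,e_j> e_j||^2, the squared distance from v to span{e_j}.)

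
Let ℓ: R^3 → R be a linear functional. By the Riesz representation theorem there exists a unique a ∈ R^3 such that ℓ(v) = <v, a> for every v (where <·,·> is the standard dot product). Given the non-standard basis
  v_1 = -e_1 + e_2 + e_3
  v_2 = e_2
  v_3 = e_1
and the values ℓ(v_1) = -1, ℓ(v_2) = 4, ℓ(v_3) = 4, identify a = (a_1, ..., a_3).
a = (4, 4, -1)

Write a = (a_1, ..., a_3) in the standard basis. For each basis vector v_i, ℓ(v_i) = <v_i, a> is a linear equation in the a_j's. Collect the n equations into a matrix system V a = ℓ, where row i of V is v_i (expressed in the standard basis). Since V is invertible (lower-triangular with 1s on the diagonal, up to permutation), solve by back-substitution:
  V =
[[-1, 1, 1],
 [0, 1, 0],
 [1, 0, 0]]
  V a = (-1, 4, 4)
Solving gives a = (4, 4, -1).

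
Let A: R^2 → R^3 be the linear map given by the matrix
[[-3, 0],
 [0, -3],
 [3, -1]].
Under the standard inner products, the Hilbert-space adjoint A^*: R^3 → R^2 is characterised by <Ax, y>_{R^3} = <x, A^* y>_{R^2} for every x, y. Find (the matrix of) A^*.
A^* = A^T =
[[-3, 0, 3],
 [0, -3, -1]]

For real matrices with standard dot products, the defining identity <Ax, y> = <x, A^* y> gives (Ax)^T y = x^T (A^*) y, i.e. x^T A^T y = x^T (A^*) y. Since this holds for all x, y, we must have A^* = A^T. Therefore
A^* =
[[-3, 0, 3],
 [0, -3, -1]].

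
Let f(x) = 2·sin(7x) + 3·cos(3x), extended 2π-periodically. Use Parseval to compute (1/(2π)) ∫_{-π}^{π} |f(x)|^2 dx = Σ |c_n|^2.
Σ |c_n|^2 = 13/2

Expand |f|^2 and use orthogonality of {sin(nx), cos(mx)} on [-π, π]:
  ∫_{-π}^{π} sin(nx)^2 dx = π, ∫ cos(mx)^2 dx = π, and cross terms integrate to 0.
So ∫_{-π}^{π} f(x)^2 dx = 2^2 · π + 3^2 · π = (4 + 9)π.
Divide by 2π: (4 + 9)/2 = 13/2.
By Parseval, this equals Σ |c_n|^2.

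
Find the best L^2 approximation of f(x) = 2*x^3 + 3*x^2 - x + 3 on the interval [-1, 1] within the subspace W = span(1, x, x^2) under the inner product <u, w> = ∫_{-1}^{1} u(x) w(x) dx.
g(x) = 3*x^2 + x/5 + 3

The best approximation g ∈ W is the orthogonal projection of f onto W. Writing g = a_0 + a_1 x + a_2 x^2, the coefficients solve the normal equations G · a = b where
  G_{ij} = <φ_i, φ_j> and b_i = <f, φ_i>, with φ_0 = 1, φ_1 = x, φ_2 = x^2.
G =
  [2, 0, 2/3]
  [0, 2/3, 0]
  [2/3, 0, 2/5],
b = (8, 2/15, 16/5).
Solving gives a_0 = 3, a_1 = 1/5, a_2 = 3, so
  g(x) = 3*x^2 + x/5 + 3.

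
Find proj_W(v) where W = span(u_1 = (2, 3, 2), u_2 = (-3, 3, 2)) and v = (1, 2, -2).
proj_W(v) = (1, 6/13, 4/13)

Set up U = [u_1 | ... | u_2] ∈ R^(3×2). The projector onto W = col(U) is P = U (U^T U)^(-1) U^T.
Compute U^T U =
  [17, 7]
  [7, 22],
and U^T v = (4, -1).
Solve U^T U · c = U^T v for the coefficients: c = (19/65, -9/65). The projection is proj_W(v) = U c.
Check: (v - proj_W(v)) · u_1 = 0  (should be 0).
Check: (v - proj_W(v)) · u_2 = 0  (should be 0).
Result: proj_W(v) = (1, 6/13, 4/13).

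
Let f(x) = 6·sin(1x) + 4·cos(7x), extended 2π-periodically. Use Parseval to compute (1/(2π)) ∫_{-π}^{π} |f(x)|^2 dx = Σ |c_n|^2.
Σ |c_n|^2 = 26

Expand |f|^2 and use orthogonality of {sin(nx), cos(mx)} on [-π, π]:
  ∫_{-π}^{π} sin(nx)^2 dx = π, ∫ cos(mx)^2 dx = π, and cross terms integrate to 0.
So ∫_{-π}^{π} f(x)^2 dx = 6^2 · π + 4^2 · π = (36 + 16)π.
Divide by 2π: (36 + 16)/2 = 26.
By Parseval, this equals Σ |c_n|^2.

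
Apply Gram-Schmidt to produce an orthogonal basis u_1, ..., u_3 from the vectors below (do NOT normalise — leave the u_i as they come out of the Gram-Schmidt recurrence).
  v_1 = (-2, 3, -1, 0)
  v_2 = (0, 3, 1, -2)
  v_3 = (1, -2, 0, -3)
Orthogonal basis:
  u_1 = (-2, 3, -1, 0)
  u_2 = (8/7, 9/7, 11/7, -2)
  u_3 = (-23/33, -10/11, -4/3, -67/33)

Apply the Gram-Schmidt recurrence
  u_1 = v_1
  u_i = v_i − Σ_{j<i} ((v_i · u_j) / (u_j · u_j)) · u_j.

Step by step this gives:
  u_1 = (-2, 3, -1, 0)
  u_2 = (8/7, 9/7, 11/7, -2)
  u_3 = (-23/33, -10/11, -4/3, -67/33)

Orthogonality check:
  u_2 · u_1 = 0 (should be 0)
  u_3 · u_1 = 0 (should be 0)
  u_3 · u_2 = 0 (should be 0)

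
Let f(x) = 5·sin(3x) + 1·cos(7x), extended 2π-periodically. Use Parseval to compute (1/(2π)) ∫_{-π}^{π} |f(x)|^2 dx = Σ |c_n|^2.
Σ |c_n|^2 = 13

Expand |f|^2 and use orthogonality of {sin(nx), cos(mx)} on [-π, π]:
  ∫_{-π}^{π} sin(nx)^2 dx = π, ∫ cos(mx)^2 dx = π, and cross terms integrate to 0.
So ∫_{-π}^{π} f(x)^2 dx = 5^2 · π + 1^2 · π = (25 + 1)π.
Divide by 2π: (25 + 1)/2 = 13.
By Parseval, this equals Σ |c_n|^2.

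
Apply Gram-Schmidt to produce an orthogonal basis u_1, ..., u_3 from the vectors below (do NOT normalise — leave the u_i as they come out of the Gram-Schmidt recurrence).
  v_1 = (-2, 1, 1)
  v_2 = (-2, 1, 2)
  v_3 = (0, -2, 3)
Orthogonal basis:
  u_1 = (-2, 1, 1)
  u_2 = (1/3, -1/6, 5/6)
  u_3 = (-4/5, -8/5, 0)

Apply the Gram-Schmidt recurrence
  u_1 = v_1
  u_i = v_i − Σ_{j<i} ((v_i · u_j) / (u_j · u_j)) · u_j.

Step by step this gives:
  u_1 = (-2, 1, 1)
  u_2 = (1/3, -1/6, 5/6)
  u_3 = (-4/5, -8/5, 0)

Orthogonality check:
  u_2 · u_1 = 0 (should be 0)
  u_3 · u_1 = 0 (should be 0)
  u_3 · u_2 = 0 (should be 0)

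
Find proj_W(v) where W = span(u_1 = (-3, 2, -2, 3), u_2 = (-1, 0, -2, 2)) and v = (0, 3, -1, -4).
proj_W(v) = (-22/65, 84/65, 124/65, -82/65)

Set up U = [u_1 | ... | u_2] ∈ R^(4×2). The projector onto W = col(U) is P = U (U^T U)^(-1) U^T.
Compute U^T U =
  [26, 13]
  [13, 9],
and U^T v = (-4, -6).
Solve U^T U · c = U^T v for the coefficients: c = (42/65, -8/5). The projection is proj_W(v) = U c.
Check: (v - proj_W(v)) · u_1 = 0  (should be 0).
Check: (v - proj_W(v)) · u_2 = 0  (should be 0).
Result: proj_W(v) = (-22/65, 84/65, 124/65, -82/65).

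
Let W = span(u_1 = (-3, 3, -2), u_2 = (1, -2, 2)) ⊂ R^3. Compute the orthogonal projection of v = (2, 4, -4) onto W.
proj_W(v) = (42/29, 84/29, -140/29)

Set up U = [u_1 | ... | u_2] ∈ R^(3×2). The projector onto W = col(U) is P = U (U^T U)^(-1) U^T.
Compute U^T U =
  [22, -13]
  [-13, 9],
and U^T v = (14, -14).
Solve U^T U · c = U^T v for the coefficients: c = (-56/29, -126/29). The projection is proj_W(v) = U c.
Check: (v - proj_W(v)) · u_1 = 0  (should be 0).
Check: (v - proj_W(v)) · u_2 = 0  (should be 0).
Result: proj_W(v) = (42/29, 84/29, -140/29).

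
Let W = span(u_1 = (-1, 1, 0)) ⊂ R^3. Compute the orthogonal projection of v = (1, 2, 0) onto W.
proj_W(v) = (-1/2, 1/2, 0)

Set up U = [u_1 | ... | u_1] ∈ R^(3×1). The projector onto W = col(U) is P = U (U^T U)^(-1) U^T.
Compute U^T U =
  [2],
and U^T v = (1).
Solve U^T U · c = U^T v for the coefficients: c = (1/2). The projection is proj_W(v) = U c.
Check: (v - proj_W(v)) · u_1 = 0  (should be 0).
Result: proj_W(v) = (-1/2, 1/2, 0).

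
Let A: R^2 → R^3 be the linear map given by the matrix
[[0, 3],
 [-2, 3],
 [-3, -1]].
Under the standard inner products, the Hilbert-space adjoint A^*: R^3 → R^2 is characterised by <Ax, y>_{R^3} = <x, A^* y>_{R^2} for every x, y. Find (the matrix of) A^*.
A^* = A^T =
[[0, -2, -3],
 [3, 3, -1]]

For real matrices with standard dot products, the defining identity <Ax, y> = <x, A^* y> gives (Ax)^T y = x^T (A^*) y, i.e. x^T A^T y = x^T (A^*) y. Since this holds for all x, y, we must have A^* = A^T. Therefore
A^* =
[[0, -2, -3],
 [3, 3, -1]].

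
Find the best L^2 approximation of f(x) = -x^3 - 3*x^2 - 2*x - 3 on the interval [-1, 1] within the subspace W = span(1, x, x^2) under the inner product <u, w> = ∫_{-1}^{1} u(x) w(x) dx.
g(x) = -3*x^2 - 13*x/5 - 3

The best approximation g ∈ W is the orthogonal projection of f onto W. Writing g = a_0 + a_1 x + a_2 x^2, the coefficients solve the normal equations G · a = b where
  G_{ij} = <φ_i, φ_j> and b_i = <f, φ_i>, with φ_0 = 1, φ_1 = x, φ_2 = x^2.
G =
  [2, 0, 2/3]
  [0, 2/3, 0]
  [2/3, 0, 2/5],
b = (-8, -26/15, -16/5).
Solving gives a_0 = -3, a_1 = -13/5, a_2 = -3, so
  g(x) = -3*x^2 - 13*x/5 - 3.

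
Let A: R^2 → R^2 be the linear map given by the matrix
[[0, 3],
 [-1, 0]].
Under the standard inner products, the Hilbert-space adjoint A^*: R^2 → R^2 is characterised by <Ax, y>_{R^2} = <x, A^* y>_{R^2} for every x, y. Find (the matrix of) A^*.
A^* = A^T =
[[0, -1],
 [3, 0]]

For real matrices with standard dot products, the defining identity <Ax, y> = <x, A^* y> gives (Ax)^T y = x^T (A^*) y, i.e. x^T A^T y = x^T (A^*) y. Since this holds for all x, y, we must have A^* = A^T. Therefore
A^* =
[[0, -1],
 [3, 0]].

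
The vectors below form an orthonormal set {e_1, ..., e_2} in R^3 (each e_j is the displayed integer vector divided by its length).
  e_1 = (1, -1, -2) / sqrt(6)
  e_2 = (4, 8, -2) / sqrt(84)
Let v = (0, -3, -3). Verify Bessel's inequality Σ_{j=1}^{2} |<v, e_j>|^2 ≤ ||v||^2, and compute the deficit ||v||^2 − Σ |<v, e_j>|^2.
Σ |<v, e_j>|^2 = 243/14; ||v||^2 = 18; deficit = 9/14

Write each e_j = u_j / sqrt(<u_j, u_j>) where u_j is the displayed integer vector. Then <v, e_j> = <v, u_j> / sqrt(<u_j, u_j>), so |<v, e_j>|^2 = <v, u_j>^2 / <u_j, u_j>.
Coefficients: <v, e_1> = 9/sqrt(6), <v, e_2> = -18/sqrt(84).
Square and sum: Σ |<v, e_j>|^2 = 243/14.
Compute ||v||^2 = v·v = 18.
Deficit = 18 − 243/14 = 9/14 ≥ 0, confirming Bessel's inequality. (The deficit equals ||v − Σ <v,e_j> e_j||^2, the squared distance from v to span{e_j}.)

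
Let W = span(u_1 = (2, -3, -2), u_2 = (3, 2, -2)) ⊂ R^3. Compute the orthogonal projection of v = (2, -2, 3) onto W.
proj_W(v) = (-4/13, -20/13, 0)

Set up U = [u_1 | ... | u_2] ∈ R^(3×2). The projector onto W = col(U) is P = U (U^T U)^(-1) U^T.
Compute U^T U =
  [17, 4]
  [4, 17],
and U^T v = (4, -4).
Solve U^T U · c = U^T v for the coefficients: c = (4/13, -4/13). The projection is proj_W(v) = U c.
Check: (v - proj_W(v)) · u_1 = 0  (should be 0).
Check: (v - proj_W(v)) · u_2 = 0  (should be 0).
Result: proj_W(v) = (-4/13, -20/13, 0).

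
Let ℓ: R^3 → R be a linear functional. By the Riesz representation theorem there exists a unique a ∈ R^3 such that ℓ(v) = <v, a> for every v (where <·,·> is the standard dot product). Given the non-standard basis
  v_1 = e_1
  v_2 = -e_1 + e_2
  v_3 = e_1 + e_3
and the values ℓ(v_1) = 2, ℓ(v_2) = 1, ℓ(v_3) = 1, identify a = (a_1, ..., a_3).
a = (2, 3, -1)

Write a = (a_1, ..., a_3) in the standard basis. For each basis vector v_i, ℓ(v_i) = <v_i, a> is a linear equation in the a_j's. Collect the n equations into a matrix system V a = ℓ, where row i of V is v_i (expressed in the standard basis). Since V is invertible (lower-triangular with 1s on the diagonal, up to permutation), solve by back-substitution:
  V =
[[1, 0, 0],
 [-1, 1, 0],
 [1, 0, 1]]
  V a = (2, 1, 1)
Solving gives a = (2, 3, -1).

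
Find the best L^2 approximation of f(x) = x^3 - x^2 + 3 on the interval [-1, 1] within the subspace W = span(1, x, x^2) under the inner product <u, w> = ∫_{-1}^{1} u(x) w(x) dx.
g(x) = -x^2 + 3*x/5 + 3

The best approximation g ∈ W is the orthogonal projection of f onto W. Writing g = a_0 + a_1 x + a_2 x^2, the coefficients solve the normal equations G · a = b where
  G_{ij} = <φ_i, φ_j> and b_i = <f, φ_i>, with φ_0 = 1, φ_1 = x, φ_2 = x^2.
G =
  [2, 0, 2/3]
  [0, 2/3, 0]
  [2/3, 0, 2/5],
b = (16/3, 2/5, 8/5).
Solving gives a_0 = 3, a_1 = 3/5, a_2 = -1, so
  g(x) = -x^2 + 3*x/5 + 3.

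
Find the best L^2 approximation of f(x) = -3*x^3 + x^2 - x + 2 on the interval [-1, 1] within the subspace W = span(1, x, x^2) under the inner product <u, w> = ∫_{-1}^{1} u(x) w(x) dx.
g(x) = x^2 - 14*x/5 + 2

The best approximation g ∈ W is the orthogonal projection of f onto W. Writing g = a_0 + a_1 x + a_2 x^2, the coefficients solve the normal equations G · a = b where
  G_{ij} = <φ_i, φ_j> and b_i = <f, φ_i>, with φ_0 = 1, φ_1 = x, φ_2 = x^2.
G =
  [2, 0, 2/3]
  [0, 2/3, 0]
  [2/3, 0, 2/5],
b = (14/3, -28/15, 26/15).
Solving gives a_0 = 2, a_1 = -14/5, a_2 = 1, so
  g(x) = x^2 - 14*x/5 + 2.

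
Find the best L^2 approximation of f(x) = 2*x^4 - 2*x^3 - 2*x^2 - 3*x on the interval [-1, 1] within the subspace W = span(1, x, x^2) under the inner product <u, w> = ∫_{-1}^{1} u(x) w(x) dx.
g(x) = -2*x^2/7 - 21*x/5 - 6/35

The best approximation g ∈ W is the orthogonal projection of f onto W. Writing g = a_0 + a_1 x + a_2 x^2, the coefficients solve the normal equations G · a = b where
  G_{ij} = <φ_i, φ_j> and b_i = <f, φ_i>, with φ_0 = 1, φ_1 = x, φ_2 = x^2.
G =
  [2, 0, 2/3]
  [0, 2/3, 0]
  [2/3, 0, 2/5],
b = (-8/15, -14/5, -8/35).
Solving gives a_0 = -6/35, a_1 = -21/5, a_2 = -2/7, so
  g(x) = -2*x^2/7 - 21*x/5 - 6/35.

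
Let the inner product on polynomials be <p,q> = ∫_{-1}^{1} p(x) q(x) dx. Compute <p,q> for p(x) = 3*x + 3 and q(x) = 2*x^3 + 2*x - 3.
<p,q> = -58/5

Expand the product: p(x)·q(x) = 6*x^4 + 6*x^3 + 6*x^2 - 3*x - 9.
∫_{-1}^{1} of each monomial x^k gives [2/(k+1) if k even, 0 if k odd]. Integrating term-by-term (or equivalently evaluating the antiderivative F(x) = 6*x^5/5 + 3*x^4/2 + 2*x^3 - 3*x^2/2 - 9*x at the endpoints):
  F(1) − F(−1) = -29/5 − (29/5) = -58/5.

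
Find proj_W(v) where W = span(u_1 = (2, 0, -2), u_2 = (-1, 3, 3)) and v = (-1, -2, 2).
proj_W(v) = (-43/22, -15/11, 23/22)

Set up U = [u_1 | ... | u_2] ∈ R^(3×2). The projector onto W = col(U) is P = U (U^T U)^(-1) U^T.
Compute U^T U =
  [8, -8]
  [-8, 19],
and U^T v = (-6, 1).
Solve U^T U · c = U^T v for the coefficients: c = (-53/44, -5/11). The projection is proj_W(v) = U c.
Check: (v - proj_W(v)) · u_1 = 0  (should be 0).
Check: (v - proj_W(v)) · u_2 = 0  (should be 0).
Result: proj_W(v) = (-43/22, -15/11, 23/22).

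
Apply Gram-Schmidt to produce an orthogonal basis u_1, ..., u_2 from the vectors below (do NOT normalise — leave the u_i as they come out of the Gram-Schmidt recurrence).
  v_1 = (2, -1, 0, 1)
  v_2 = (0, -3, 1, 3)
Orthogonal basis:
  u_1 = (2, -1, 0, 1)
  u_2 = (-2, -2, 1, 2)

Apply the Gram-Schmidt recurrence
  u_1 = v_1
  u_i = v_i − Σ_{j<i} ((v_i · u_j) / (u_j · u_j)) · u_j.

Step by step this gives:
  u_1 = (2, -1, 0, 1)
  u_2 = (-2, -2, 1, 2)

Orthogonality check:
  u_2 · u_1 = 0 (should be 0)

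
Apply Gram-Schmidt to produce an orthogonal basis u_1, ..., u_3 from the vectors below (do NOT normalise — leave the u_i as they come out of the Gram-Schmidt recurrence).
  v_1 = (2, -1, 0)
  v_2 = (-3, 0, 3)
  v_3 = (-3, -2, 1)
Orthogonal basis:
  u_1 = (2, -1, 0)
  u_2 = (-3/5, -6/5, 3)
  u_3 = (-1, -2, -1)

Apply the Gram-Schmidt recurrence
  u_1 = v_1
  u_i = v_i − Σ_{j<i} ((v_i · u_j) / (u_j · u_j)) · u_j.

Step by step this gives:
  u_1 = (2, -1, 0)
  u_2 = (-3/5, -6/5, 3)
  u_3 = (-1, -2, -1)

Orthogonality check:
  u_2 · u_1 = 0 (should be 0)
  u_3 · u_1 = 0 (should be 0)
  u_3 · u_2 = 0 (should be 0)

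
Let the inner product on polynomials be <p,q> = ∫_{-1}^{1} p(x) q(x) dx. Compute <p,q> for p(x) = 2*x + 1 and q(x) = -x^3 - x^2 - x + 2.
<p,q> = 6/5

Expand the product: p(x)·q(x) = -2*x^4 - 3*x^3 - 3*x^2 + 3*x + 2.
∫_{-1}^{1} of each monomial x^k gives [2/(k+1) if k even, 0 if k odd]. Integrating term-by-term (or equivalently evaluating the antiderivative F(x) = -2*x^5/5 - 3*x^4/4 - x^3 + 3*x^2/2 + 2*x at the endpoints):
  F(1) − F(−1) = 27/20 − (3/20) = 6/5.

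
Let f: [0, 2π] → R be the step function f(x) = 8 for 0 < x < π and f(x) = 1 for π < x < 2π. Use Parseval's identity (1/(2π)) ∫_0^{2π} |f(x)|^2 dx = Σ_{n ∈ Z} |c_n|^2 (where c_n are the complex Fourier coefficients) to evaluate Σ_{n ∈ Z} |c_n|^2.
Σ |c_n|^2 = 65/2

Parseval equates the L^2 energy of f (normalised by 1/(2π)) with the ℓ^2 sum of its Fourier coefficients: (1/(2π)) ∫_0^{2π} |f|^2 = Σ |c_n|^2.
Compute the left side: (1/(2π)) [∫_0^π 8^2 dx + ∫_π^{2π} 1^2 dx] = (1/(2π)) · (64π + 1π) = (64 + 1)/2 = 65/2.
So Σ_{n ∈ Z} |c_n|^2 = 65/2.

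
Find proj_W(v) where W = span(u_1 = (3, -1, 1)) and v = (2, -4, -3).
proj_W(v) = (21/11, -7/11, 7/11)

Set up U = [u_1 | ... | u_1] ∈ R^(3×1). The projector onto W = col(U) is P = U (U^T U)^(-1) U^T.
Compute U^T U =
  [11],
and U^T v = (7).
Solve U^T U · c = U^T v for the coefficients: c = (7/11). The projection is proj_W(v) = U c.
Check: (v - proj_W(v)) · u_1 = 0  (should be 0).
Result: proj_W(v) = (21/11, -7/11, 7/11).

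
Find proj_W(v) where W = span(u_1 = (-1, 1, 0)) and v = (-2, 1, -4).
proj_W(v) = (-3/2, 3/2, 0)

Set up U = [u_1 | ... | u_1] ∈ R^(3×1). The projector onto W = col(U) is P = U (U^T U)^(-1) U^T.
Compute U^T U =
  [2],
and U^T v = (3).
Solve U^T U · c = U^T v for the coefficients: c = (3/2). The projection is proj_W(v) = U c.
Check: (v - proj_W(v)) · u_1 = 0  (should be 0).
Result: proj_W(v) = (-3/2, 3/2, 0).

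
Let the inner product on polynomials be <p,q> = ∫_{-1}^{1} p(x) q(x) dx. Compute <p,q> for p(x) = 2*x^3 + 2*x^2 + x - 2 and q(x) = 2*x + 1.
<p,q> = 4/15

Expand the product: p(x)·q(x) = 4*x^4 + 6*x^3 + 4*x^2 - 3*x - 2.
∫_{-1}^{1} of each monomial x^k gives [2/(k+1) if k even, 0 if k odd]. Integrating term-by-term (or equivalently evaluating the antiderivative F(x) = 4*x^5/5 + 3*x^4/2 + 4*x^3/3 - 3*x^2/2 - 2*x at the endpoints):
  F(1) − F(−1) = 2/15 − (-2/15) = 4/15.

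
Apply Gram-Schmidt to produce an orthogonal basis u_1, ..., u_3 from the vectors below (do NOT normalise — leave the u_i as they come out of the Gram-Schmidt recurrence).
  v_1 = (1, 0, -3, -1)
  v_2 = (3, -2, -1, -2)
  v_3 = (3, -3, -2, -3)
Orthogonal basis:
  u_1 = (1, 0, -3, -1)
  u_2 = (25/11, -2, 13/11, -14/11)
  u_3 = (-101/134, -44/67, -15/134, -28/67)

Apply the Gram-Schmidt recurrence
  u_1 = v_1
  u_i = v_i − Σ_{j<i} ((v_i · u_j) / (u_j · u_j)) · u_j.

Step by step this gives:
  u_1 = (1, 0, -3, -1)
  u_2 = (25/11, -2, 13/11, -14/11)
  u_3 = (-101/134, -44/67, -15/134, -28/67)

Orthogonality check:
  u_2 · u_1 = 0 (should be 0)
  u_3 · u_1 = 0 (should be 0)
  u_3 · u_2 = 0 (should be 0)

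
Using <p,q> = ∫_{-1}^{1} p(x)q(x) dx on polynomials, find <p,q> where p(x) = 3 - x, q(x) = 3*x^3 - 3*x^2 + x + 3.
<p,q> = 152/15

Expand the product: p(x)·q(x) = -3*x^4 + 12*x^3 - 10*x^2 + 9.
∫_{-1}^{1} of each monomial x^k gives [2/(k+1) if k even, 0 if k odd]. Integrating term-by-term (or equivalently evaluating the antiderivative F(x) = -3*x^5/5 + 3*x^4 - 10*x^3/3 + 9*x at the endpoints):
  F(1) − F(−1) = 121/15 − (-31/15) = 152/15.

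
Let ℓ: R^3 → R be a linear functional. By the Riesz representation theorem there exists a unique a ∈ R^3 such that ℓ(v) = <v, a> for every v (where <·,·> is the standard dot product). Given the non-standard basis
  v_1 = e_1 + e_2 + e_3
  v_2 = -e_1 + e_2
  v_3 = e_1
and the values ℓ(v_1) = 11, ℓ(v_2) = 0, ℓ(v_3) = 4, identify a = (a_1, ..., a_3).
a = (4, 4, 3)

Write a = (a_1, ..., a_3) in the standard basis. For each basis vector v_i, ℓ(v_i) = <v_i, a> is a linear equation in the a_j's. Collect the n equations into a matrix system V a = ℓ, where row i of V is v_i (expressed in the standard basis). Since V is invertible (lower-triangular with 1s on the diagonal, up to permutation), solve by back-substitution:
  V =
[[1, 1, 1],
 [-1, 1, 0],
 [1, 0, 0]]
  V a = (11, 0, 4)
Solving gives a = (4, 4, 3).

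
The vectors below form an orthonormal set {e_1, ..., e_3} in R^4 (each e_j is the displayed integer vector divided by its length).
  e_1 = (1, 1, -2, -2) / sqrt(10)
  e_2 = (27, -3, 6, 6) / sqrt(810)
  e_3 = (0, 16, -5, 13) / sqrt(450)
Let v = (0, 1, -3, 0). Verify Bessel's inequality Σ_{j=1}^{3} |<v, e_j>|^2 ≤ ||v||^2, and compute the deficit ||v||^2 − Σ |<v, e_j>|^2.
Σ |<v, e_j>|^2 = 379/50; ||v||^2 = 10; deficit = 121/50

Write each e_j = u_j / sqrt(<u_j, u_j>) where u_j is the displayed integer vector. Then <v, e_j> = <v, u_j> / sqrt(<u_j, u_j>), so |<v, e_j>|^2 = <v, u_j>^2 / <u_j, u_j>.
Coefficients: <v, e_1> = 7/sqrt(10), <v, e_2> = -21/sqrt(810), <v, e_3> = 31/sqrt(450).
Square and sum: Σ |<v, e_j>|^2 = 379/50.
Compute ||v||^2 = v·v = 10.
Deficit = 10 − 379/50 = 121/50 ≥ 0, confirming Bessel's inequality. (The deficit equals ||v − Σ <v,e_j> e_j||^2, the squared distance from v to span{e_j}.)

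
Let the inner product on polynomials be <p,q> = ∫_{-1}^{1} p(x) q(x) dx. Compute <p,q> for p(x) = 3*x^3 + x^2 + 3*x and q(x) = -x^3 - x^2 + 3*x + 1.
<p,q> = 164/21

Expand the product: p(x)·q(x) = -3*x^6 - 4*x^5 + 5*x^4 + 3*x^3 + 10*x^2 + 3*x.
∫_{-1}^{1} of each monomial x^k gives [2/(k+1) if k even, 0 if k odd]. Integrating term-by-term (or equivalently evaluating the antiderivative F(x) = -3*x^7/7 - 2*x^6/3 + x^5 + 3*x^4/4 + 10*x^3/3 + 3*x^2/2 at the endpoints):
  F(1) − F(−1) = 461/84 − (-65/28) = 164/21.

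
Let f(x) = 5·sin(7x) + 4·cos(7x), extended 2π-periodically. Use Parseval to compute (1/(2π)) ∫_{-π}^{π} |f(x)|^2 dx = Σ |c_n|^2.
Σ |c_n|^2 = 41/2

Expand |f|^2 and use orthogonality of {sin(nx), cos(mx)} on [-π, π]:
  ∫_{-π}^{π} sin(nx)^2 dx = π, ∫ cos(mx)^2 dx = π, and cross terms integrate to 0.
So ∫_{-π}^{π} f(x)^2 dx = 5^2 · π + 4^2 · π = (25 + 16)π.
Divide by 2π: (25 + 16)/2 = 41/2.
By Parseval, this equals Σ |c_n|^2.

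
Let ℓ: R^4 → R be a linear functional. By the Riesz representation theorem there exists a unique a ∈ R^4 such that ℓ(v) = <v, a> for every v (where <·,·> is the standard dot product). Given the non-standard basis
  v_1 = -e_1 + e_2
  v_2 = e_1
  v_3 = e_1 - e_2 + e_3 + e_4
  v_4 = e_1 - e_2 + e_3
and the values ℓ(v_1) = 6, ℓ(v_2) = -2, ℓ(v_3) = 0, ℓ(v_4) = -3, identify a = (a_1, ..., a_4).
a = (-2, 4, 3, 3)

Write a = (a_1, ..., a_4) in the standard basis. For each basis vector v_i, ℓ(v_i) = <v_i, a> is a linear equation in the a_j's. Collect the n equations into a matrix system V a = ℓ, where row i of V is v_i (expressed in the standard basis). Since V is invertible (lower-triangular with 1s on the diagonal, up to permutation), solve by back-substitution:
  V =
[[-1, 1, 0, 0],
 [1, 0, 0, 0],
 [1, -1, 1, 1],
 [1, -1, 1, 0]]
  V a = (6, -2, 0, -3)
Solving gives a = (-2, 4, 3, 3).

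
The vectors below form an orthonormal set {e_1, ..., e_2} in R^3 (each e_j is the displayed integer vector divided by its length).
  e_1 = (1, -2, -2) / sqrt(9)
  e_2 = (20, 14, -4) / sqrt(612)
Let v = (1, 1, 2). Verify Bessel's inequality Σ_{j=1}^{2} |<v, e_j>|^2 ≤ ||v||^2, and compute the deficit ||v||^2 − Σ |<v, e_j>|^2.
Σ |<v, e_j>|^2 = 66/17; ||v||^2 = 6; deficit = 36/17

Write each e_j = u_j / sqrt(<u_j, u_j>) where u_j is the displayed integer vector. Then <v, e_j> = <v, u_j> / sqrt(<u_j, u_j>), so |<v, e_j>|^2 = <v, u_j>^2 / <u_j, u_j>.
Coefficients: <v, e_1> = -5/sqrt(9), <v, e_2> = 26/sqrt(612).
Square and sum: Σ |<v, e_j>|^2 = 66/17.
Compute ||v||^2 = v·v = 6.
Deficit = 6 − 66/17 = 36/17 ≥ 0, confirming Bessel's inequality. (The deficit equals ||v − Σ <v,e_j> e_j||^2, the squared distance from v to span{e_j}.)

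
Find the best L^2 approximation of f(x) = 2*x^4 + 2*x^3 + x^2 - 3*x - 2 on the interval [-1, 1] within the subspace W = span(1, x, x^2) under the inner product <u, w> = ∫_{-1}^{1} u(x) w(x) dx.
g(x) = 19*x^2/7 - 9*x/5 - 76/35

The best approximation g ∈ W is the orthogonal projection of f onto W. Writing g = a_0 + a_1 x + a_2 x^2, the coefficients solve the normal equations G · a = b where
  G_{ij} = <φ_i, φ_j> and b_i = <f, φ_i>, with φ_0 = 1, φ_1 = x, φ_2 = x^2.
G =
  [2, 0, 2/3]
  [0, 2/3, 0]
  [2/3, 0, 2/5],
b = (-38/15, -6/5, -38/105).
Solving gives a_0 = -76/35, a_1 = -9/5, a_2 = 19/7, so
  g(x) = 19*x^2/7 - 9*x/5 - 76/35.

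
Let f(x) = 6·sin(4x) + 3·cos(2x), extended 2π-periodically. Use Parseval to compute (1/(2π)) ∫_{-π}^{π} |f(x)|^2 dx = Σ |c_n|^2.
Σ |c_n|^2 = 45/2

Expand |f|^2 and use orthogonality of {sin(nx), cos(mx)} on [-π, π]:
  ∫_{-π}^{π} sin(nx)^2 dx = π, ∫ cos(mx)^2 dx = π, and cross terms integrate to 0.
So ∫_{-π}^{π} f(x)^2 dx = 6^2 · π + 3^2 · π = (36 + 9)π.
Divide by 2π: (36 + 9)/2 = 45/2.
By Parseval, this equals Σ |c_n|^2.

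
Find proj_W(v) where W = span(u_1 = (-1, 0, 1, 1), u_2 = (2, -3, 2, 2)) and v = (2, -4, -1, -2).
proj_W(v) = (205/59, -120/59, -45/59, -45/59)

Set up U = [u_1 | ... | u_2] ∈ R^(4×2). The projector onto W = col(U) is P = U (U^T U)^(-1) U^T.
Compute U^T U =
  [3, 2]
  [2, 21],
and U^T v = (-5, 10).
Solve U^T U · c = U^T v for the coefficients: c = (-125/59, 40/59). The projection is proj_W(v) = U c.
Check: (v - proj_W(v)) · u_1 = 0  (should be 0).
Check: (v - proj_W(v)) · u_2 = 0  (should be 0).
Result: proj_W(v) = (205/59, -120/59, -45/59, -45/59).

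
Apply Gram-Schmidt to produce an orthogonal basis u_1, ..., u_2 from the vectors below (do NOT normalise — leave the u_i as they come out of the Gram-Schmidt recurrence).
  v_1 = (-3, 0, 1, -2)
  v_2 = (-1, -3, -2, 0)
Orthogonal basis:
  u_1 = (-3, 0, 1, -2)
  u_2 = (-11/14, -3, -29/14, 1/7)

Apply the Gram-Schmidt recurrence
  u_1 = v_1
  u_i = v_i − Σ_{j<i} ((v_i · u_j) / (u_j · u_j)) · u_j.

Step by step this gives:
  u_1 = (-3, 0, 1, -2)
  u_2 = (-11/14, -3, -29/14, 1/7)

Orthogonality check:
  u_2 · u_1 = 0 (should be 0)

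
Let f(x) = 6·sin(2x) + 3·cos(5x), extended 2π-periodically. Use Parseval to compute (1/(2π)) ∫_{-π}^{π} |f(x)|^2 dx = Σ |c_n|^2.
Σ |c_n|^2 = 45/2

Expand |f|^2 and use orthogonality of {sin(nx), cos(mx)} on [-π, π]:
  ∫_{-π}^{π} sin(nx)^2 dx = π, ∫ cos(mx)^2 dx = π, and cross terms integrate to 0.
So ∫_{-π}^{π} f(x)^2 dx = 6^2 · π + 3^2 · π = (36 + 9)π.
Divide by 2π: (36 + 9)/2 = 45/2.
By Parseval, this equals Σ |c_n|^2.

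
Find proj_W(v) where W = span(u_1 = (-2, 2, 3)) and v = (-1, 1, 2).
proj_W(v) = (-20/17, 20/17, 30/17)

Set up U = [u_1 | ... | u_1] ∈ R^(3×1). The projector onto W = col(U) is P = U (U^T U)^(-1) U^T.
Compute U^T U =
  [17],
and U^T v = (10).
Solve U^T U · c = U^T v for the coefficients: c = (10/17). The projection is proj_W(v) = U c.
Check: (v - proj_W(v)) · u_1 = 0  (should be 0).
Result: proj_W(v) = (-20/17, 20/17, 30/17).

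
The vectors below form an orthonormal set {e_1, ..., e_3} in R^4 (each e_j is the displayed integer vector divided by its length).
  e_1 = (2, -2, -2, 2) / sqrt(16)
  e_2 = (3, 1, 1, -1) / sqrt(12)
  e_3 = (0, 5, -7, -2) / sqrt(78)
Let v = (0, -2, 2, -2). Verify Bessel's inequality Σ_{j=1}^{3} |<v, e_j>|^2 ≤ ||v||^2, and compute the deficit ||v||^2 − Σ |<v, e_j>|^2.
Σ |<v, e_j>|^2 = 84/13; ||v||^2 = 12; deficit = 72/13

Write each e_j = u_j / sqrt(<u_j, u_j>) where u_j is the displayed integer vector. Then <v, e_j> = <v, u_j> / sqrt(<u_j, u_j>), so |<v, e_j>|^2 = <v, u_j>^2 / <u_j, u_j>.
Coefficients: <v, e_1> = -4/sqrt(16), <v, e_2> = 2/sqrt(12), <v, e_3> = -20/sqrt(78).
Square and sum: Σ |<v, e_j>|^2 = 84/13.
Compute ||v||^2 = v·v = 12.
Deficit = 12 − 84/13 = 72/13 ≥ 0, confirming Bessel's inequality. (The deficit equals ||v − Σ <v,e_j> e_j||^2, the squared distance from v to span{e_j}.)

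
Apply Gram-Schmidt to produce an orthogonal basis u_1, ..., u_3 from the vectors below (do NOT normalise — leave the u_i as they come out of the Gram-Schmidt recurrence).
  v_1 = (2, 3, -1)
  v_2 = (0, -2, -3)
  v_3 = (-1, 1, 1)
Orthogonal basis:
  u_1 = (2, 3, -1)
  u_2 = (3/7, -19/14, -45/14)
  u_3 = (-143/173, 78/173, -52/173)

Apply the Gram-Schmidt recurrence
  u_1 = v_1
  u_i = v_i − Σ_{j<i} ((v_i · u_j) / (u_j · u_j)) · u_j.

Step by step this gives:
  u_1 = (2, 3, -1)
  u_2 = (3/7, -19/14, -45/14)
  u_3 = (-143/173, 78/173, -52/173)

Orthogonality check:
  u_2 · u_1 = 0 (should be 0)
  u_3 · u_1 = 0 (should be 0)
  u_3 · u_2 = 0 (should be 0)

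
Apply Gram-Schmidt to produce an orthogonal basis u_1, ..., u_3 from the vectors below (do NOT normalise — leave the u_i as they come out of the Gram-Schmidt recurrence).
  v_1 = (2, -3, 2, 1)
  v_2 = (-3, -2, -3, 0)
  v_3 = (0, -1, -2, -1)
Orthogonal basis:
  u_1 = (2, -3, 2, 1)
  u_2 = (-7/3, -3, -7/3, 1/3)
  u_3 = (97/90, -7/30, -83/90, -91/90)

Apply the Gram-Schmidt recurrence
  u_1 = v_1
  u_i = v_i − Σ_{j<i} ((v_i · u_j) / (u_j · u_j)) · u_j.

Step by step this gives:
  u_1 = (2, -3, 2, 1)
  u_2 = (-7/3, -3, -7/3, 1/3)
  u_3 = (97/90, -7/30, -83/90, -91/90)

Orthogonality check:
  u_2 · u_1 = 0 (should be 0)
  u_3 · u_1 = 0 (should be 0)
  u_3 · u_2 = 0 (should be 0)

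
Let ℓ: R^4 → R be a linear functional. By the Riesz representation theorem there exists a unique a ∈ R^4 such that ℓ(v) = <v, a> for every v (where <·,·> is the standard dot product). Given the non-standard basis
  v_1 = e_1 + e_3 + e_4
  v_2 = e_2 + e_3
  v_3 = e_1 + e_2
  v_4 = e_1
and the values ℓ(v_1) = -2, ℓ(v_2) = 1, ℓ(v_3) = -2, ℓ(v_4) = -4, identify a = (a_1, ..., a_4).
a = (-4, 2, -1, 3)

Write a = (a_1, ..., a_4) in the standard basis. For each basis vector v_i, ℓ(v_i) = <v_i, a> is a linear equation in the a_j's. Collect the n equations into a matrix system V a = ℓ, where row i of V is v_i (expressed in the standard basis). Since V is invertible (lower-triangular with 1s on the diagonal, up to permutation), solve by back-substitution:
  V =
[[1, 0, 1, 1],
 [0, 1, 1, 0],
 [1, 1, 0, 0],
 [1, 0, 0, 0]]
  V a = (-2, 1, -2, -4)
Solving gives a = (-4, 2, -1, 3).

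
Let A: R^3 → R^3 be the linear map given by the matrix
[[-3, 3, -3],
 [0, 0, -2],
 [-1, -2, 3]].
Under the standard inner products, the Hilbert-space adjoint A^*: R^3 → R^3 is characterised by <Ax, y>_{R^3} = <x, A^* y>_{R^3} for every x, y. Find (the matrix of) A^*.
A^* = A^T =
[[-3, 0, -1],
 [3, 0, -2],
 [-3, -2, 3]]

For real matrices with standard dot products, the defining identity <Ax, y> = <x, A^* y> gives (Ax)^T y = x^T (A^*) y, i.e. x^T A^T y = x^T (A^*) y. Since this holds for all x, y, we must have A^* = A^T. Therefore
A^* =
[[-3, 0, -1],
 [3, 0, -2],
 [-3, -2, 3]].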